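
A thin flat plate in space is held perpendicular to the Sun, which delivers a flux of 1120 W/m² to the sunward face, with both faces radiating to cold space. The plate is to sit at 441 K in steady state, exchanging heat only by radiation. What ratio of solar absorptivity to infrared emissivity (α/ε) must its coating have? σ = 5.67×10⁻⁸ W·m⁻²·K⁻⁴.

Balance: αS·A = εσ·2A·T⁴ ⇒ α/ε = 2σT⁴/S.
α/ε = 2·5.67×10⁻⁸·(441)⁴/1120 = 2·5.67×10⁻⁸·3.782×10¹⁰/1120.

α/ε ≈ 3.83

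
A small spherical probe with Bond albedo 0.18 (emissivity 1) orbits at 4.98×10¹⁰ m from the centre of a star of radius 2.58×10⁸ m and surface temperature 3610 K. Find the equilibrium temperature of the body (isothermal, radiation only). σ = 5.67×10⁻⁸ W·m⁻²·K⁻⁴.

The star's surface emits σT_*⁴; at distance d the flux is S = σT_*⁴(R_*/d)².
S = 5.67×10⁻⁸·(3610)⁴·(2.58×10⁸/4.98×10¹⁰)² = 258.5 W/m².
For an isothermal sphere T⁴ = (1−a)S/(4σ) = 9.345×10⁸ K⁴.

T ≈ 175 K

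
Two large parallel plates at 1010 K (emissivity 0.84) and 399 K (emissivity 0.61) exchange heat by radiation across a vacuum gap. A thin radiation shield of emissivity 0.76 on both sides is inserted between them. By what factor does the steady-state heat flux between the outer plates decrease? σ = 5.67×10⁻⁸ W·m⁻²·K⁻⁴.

Without shield: q₀ = σΔ(T⁴)/(1/ε₁+1/ε₂−1) with denominator 1.830.
With shield the two gaps are in series; the resistances add: (1/ε₁+1/ε_s−1)+(1/ε_s+1/ε₂−1) = 1.506+1.955 = 3.461.
Heat-flux ratio q₀/q = 3.461/1.830.

factor ≈ 1.89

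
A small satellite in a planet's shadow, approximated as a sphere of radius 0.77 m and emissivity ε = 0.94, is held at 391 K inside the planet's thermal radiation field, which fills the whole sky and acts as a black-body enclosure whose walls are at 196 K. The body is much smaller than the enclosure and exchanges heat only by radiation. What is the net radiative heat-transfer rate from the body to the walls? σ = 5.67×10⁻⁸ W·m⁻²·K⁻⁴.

P_net ≈ 8700 W

For a small grey body in a large enclosure: P_net = εσA(T_body⁴ − T_wall⁴).
A = 4πr² = 7.451 m²; T_body⁴ − T_wall⁴ = 2.337×10¹⁰ − 1.476×10⁹ = 2.190×10¹⁰ K⁴.
|P_net| = 0.94·5.67×10⁻⁸·7.451·2.190×10¹⁰.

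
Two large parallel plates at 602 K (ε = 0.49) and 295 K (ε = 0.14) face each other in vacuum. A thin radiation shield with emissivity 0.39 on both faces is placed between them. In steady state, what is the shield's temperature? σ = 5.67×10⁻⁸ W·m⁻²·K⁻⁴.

T_s ≈ 555 K

In steady state the net flux on the hot side equals that on the cold side.
σ(T₁⁴−T_s⁴)/D₁ = σ(T_s⁴−T₂⁴)/D₂, with D₁ = 1/ε₁+1/ε_s−1 = 3.605, D₂ = 1/ε_s+1/ε₂−1 = 8.707.
Solve for T_s⁴: T_s⁴ = (D₂·T₁⁴ + D₁·T₂⁴)/(D₁+D₂) = 9.510×10¹⁰ K⁴.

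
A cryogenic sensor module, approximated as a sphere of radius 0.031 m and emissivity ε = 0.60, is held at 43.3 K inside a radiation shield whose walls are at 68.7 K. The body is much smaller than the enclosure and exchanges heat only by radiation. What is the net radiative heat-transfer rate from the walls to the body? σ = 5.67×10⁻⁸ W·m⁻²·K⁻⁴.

P_net ≈ 0.00771 W

For a small grey body in a large enclosure: P_net = εσA(T_body⁴ − T_wall⁴).
A = 4πr² = 0.01208 m²; T_body⁴ − T_wall⁴ = 3.515×10⁶ − 2.228×10⁷ = -1.876×10⁷ K⁴.
|P_net| = 0.60·5.67×10⁻⁸·0.01208·1.876×10⁷.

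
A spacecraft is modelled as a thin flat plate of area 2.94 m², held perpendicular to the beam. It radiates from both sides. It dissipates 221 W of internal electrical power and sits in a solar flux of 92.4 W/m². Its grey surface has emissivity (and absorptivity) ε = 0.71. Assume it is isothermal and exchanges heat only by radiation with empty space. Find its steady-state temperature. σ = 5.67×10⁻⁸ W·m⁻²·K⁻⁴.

T ≈ 204 K

At steady state, absorbed solar power + internal power = radiated power.
Absorbed: α·S·A_cross = 0.71·92.4·2.940 = 192.9 W (cross-section A).
Total input = 192.9 + 221 = 413.9 W.
Radiated: εσ·A_surf·T⁴ with A_surf = 2A = 5.880 m².
T⁴ = 413.9/(0.71·5.67×10⁻⁸·5.880) = 1.748×10⁹ K⁴.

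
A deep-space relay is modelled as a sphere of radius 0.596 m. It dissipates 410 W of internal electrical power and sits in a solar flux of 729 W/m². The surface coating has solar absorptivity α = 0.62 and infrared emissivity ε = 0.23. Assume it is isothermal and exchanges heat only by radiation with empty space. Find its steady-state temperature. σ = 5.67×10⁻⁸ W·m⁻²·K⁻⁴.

T ≈ 354 K

At steady state, absorbed solar power + internal power = radiated power.
Absorbed: α·S·A_cross = 0.62·729·1.116 = 504.4 W (cross-section πr²).
Total input = 504.4 + 410 = 914.4 W.
Radiated: εσ·A_surf·T⁴ with A_surf = 4πr² = 4.464 m².
T⁴ = 914.4/(0.23·5.67×10⁻⁸·4.464) = 1.571×10¹⁰ K⁴.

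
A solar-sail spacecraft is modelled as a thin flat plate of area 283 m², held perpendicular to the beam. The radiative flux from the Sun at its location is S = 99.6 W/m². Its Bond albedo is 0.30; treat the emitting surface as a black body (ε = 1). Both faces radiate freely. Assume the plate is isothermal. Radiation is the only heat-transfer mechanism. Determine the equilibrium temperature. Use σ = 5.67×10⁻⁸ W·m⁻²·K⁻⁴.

At equilibrium, absorbed power = emitted power.
Absorbing cross-section = A = 283.0 m²; emitting surface = 2A = 566.0 m² (ratio 2).
(1−a)S·A_cross = εσ·A_surf·T⁴  ⇒  T⁴ = (1−a)S/(2σ).
T⁴ = 0.700·99.6/(2·5.67×10⁻⁸) = 6.148×10⁸ K⁴.
T = (6.148×10⁸)^(1/4).

T ≈ 157 K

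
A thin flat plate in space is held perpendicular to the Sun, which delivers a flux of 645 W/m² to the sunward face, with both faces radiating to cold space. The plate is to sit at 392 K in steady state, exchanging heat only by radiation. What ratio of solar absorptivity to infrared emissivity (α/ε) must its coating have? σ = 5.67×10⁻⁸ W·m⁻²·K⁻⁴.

Balance: αS·A = εσ·2A·T⁴ ⇒ α/ε = 2σT⁴/S.
α/ε = 2·5.67×10⁻⁸·(392)⁴/645 = 2·5.67×10⁻⁸·2.361×10¹⁰/645.

α/ε ≈ 4.15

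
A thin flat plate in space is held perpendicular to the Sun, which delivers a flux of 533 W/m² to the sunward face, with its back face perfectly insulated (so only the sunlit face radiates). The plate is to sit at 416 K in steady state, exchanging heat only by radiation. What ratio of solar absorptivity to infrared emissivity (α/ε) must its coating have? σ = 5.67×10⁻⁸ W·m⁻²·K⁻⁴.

Balance: αS·A = εσ·1A·T⁴ ⇒ α/ε = σT⁴/S.
α/ε = 5.67×10⁻⁸·(416)⁴/533 = 5.67×10⁻⁸·2.995×10¹⁰/533.

α/ε ≈ 3.19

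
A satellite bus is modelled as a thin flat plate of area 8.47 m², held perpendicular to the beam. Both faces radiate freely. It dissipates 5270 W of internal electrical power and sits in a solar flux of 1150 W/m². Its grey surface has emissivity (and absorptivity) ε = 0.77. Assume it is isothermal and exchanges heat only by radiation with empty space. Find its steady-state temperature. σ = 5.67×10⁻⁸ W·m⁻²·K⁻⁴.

At steady state, absorbed solar power + internal power = radiated power.
Absorbed: α·S·A_cross = 0.77·1150·8.470 = 7500 W (cross-section A).
Total input = 7500 + 5270 = 12770 W.
Radiated: εσ·A_surf·T⁴ with A_surf = 2A = 16.94 m².
T⁴ = 12770/(0.77·5.67×10⁻⁸·16.94) = 1.727×10¹⁰ K⁴.

T ≈ 362 K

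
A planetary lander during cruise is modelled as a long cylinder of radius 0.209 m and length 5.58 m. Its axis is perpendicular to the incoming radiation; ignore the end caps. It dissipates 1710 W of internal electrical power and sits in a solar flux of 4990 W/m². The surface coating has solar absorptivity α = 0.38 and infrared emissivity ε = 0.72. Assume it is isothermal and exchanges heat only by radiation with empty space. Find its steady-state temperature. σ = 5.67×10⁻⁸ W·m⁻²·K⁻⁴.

At steady state, absorbed solar power + internal power = radiated power.
Absorbed: α·S·A_cross = 0.38·4990·2.332 = 4423 W (cross-section 2rL).
Total input = 4423 + 1710 = 6133 W.
Radiated: εσ·A_surf·T⁴ with A_surf = 2πrL = 7.328 m².
T⁴ = 6133/(0.72·5.67×10⁻⁸·7.328) = 2.050×10¹⁰ K⁴.

T ≈ 378 K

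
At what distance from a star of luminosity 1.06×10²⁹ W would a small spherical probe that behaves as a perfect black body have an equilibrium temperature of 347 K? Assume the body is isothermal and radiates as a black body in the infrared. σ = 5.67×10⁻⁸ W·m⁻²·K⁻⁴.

For an isothermal black-emitting sphere, (1−a)S·πr² = σ·4πr²·T⁴ ⇒ S = 4σT⁴/(1−a).
S = 4·5.67×10⁻⁸·(347)⁴/1.00 = 3288 W/m².
Flux falls as S = L/(4πd²), so d = √(L/(4πS)) = √(1.06×10²⁹/(4π·3288)).

d ≈ 1.60×10¹² m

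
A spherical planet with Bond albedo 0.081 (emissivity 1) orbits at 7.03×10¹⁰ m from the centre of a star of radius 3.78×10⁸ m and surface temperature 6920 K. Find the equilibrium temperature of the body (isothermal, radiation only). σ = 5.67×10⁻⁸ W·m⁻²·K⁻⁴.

T ≈ 351 K

The star's surface emits σT_*⁴; at distance d the flux is S = σT_*⁴(R_*/d)².
S = 5.67×10⁻⁸·(6920)⁴·(3.78×10⁸/7.03×10¹⁰)² = 3759 W/m².
For an isothermal sphere T⁴ = (1−a)S/(4σ) = 1.523×10¹⁰ K⁴.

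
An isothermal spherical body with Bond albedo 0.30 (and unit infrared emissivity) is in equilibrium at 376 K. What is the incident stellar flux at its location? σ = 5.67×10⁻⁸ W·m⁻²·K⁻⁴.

(1−a)S·πr² = σ·4πr²·T⁴ ⇒ S = 4σT⁴/(1−a).
S = 4·5.67×10⁻⁸·1.999×10¹⁰/0.700.

S ≈ 6480 W/m²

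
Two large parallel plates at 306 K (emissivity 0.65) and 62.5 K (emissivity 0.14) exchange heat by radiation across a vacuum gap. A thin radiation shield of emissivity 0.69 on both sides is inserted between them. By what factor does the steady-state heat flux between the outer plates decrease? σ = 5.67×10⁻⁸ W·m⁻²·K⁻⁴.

Without shield: q₀ = σΔ(T⁴)/(1/ε₁+1/ε₂−1) with denominator 7.681.
With shield the two gaps are in series; the resistances add: (1/ε₁+1/ε_s−1)+(1/ε_s+1/ε₂−1) = 1.988+7.592 = 9.580.
Heat-flux ratio q₀/q = 9.580/7.681.

factor ≈ 1.25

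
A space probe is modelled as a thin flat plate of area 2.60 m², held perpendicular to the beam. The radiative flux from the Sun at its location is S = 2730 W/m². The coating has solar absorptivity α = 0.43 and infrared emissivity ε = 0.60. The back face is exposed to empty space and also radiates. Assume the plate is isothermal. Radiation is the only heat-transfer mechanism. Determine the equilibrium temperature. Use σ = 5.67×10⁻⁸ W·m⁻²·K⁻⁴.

At equilibrium, absorbed power = emitted power.
Absorbing cross-section = A = 2.600 m²; emitting surface = 2A = 5.200 m² (ratio 2).
αS·A_cross = εσ·A_surf·T⁴  ⇒  T⁴ = αS/(ε·2σ).
T⁴ = 0.430·2730/(0.60·2·5.67×10⁻⁸) = 1.725×10¹⁰ K⁴.
T = (1.725×10¹⁰)^(1/4).

T ≈ 362 K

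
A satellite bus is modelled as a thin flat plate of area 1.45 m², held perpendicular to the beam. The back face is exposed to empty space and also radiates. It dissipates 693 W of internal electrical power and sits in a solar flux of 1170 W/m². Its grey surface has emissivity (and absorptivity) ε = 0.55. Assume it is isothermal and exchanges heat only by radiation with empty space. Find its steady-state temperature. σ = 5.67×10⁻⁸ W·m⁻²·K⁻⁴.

At steady state, absorbed solar power + internal power = radiated power.
Absorbed: α·S·A_cross = 0.55·1170·1.450 = 933.1 W (cross-section A).
Total input = 933.1 + 693 = 1626 W.
Radiated: εσ·A_surf·T⁴ with A_surf = 2A = 2.900 m².
T⁴ = 1626/(0.55·5.67×10⁻⁸·2.900) = 1.798×10¹⁰ K⁴.

T ≈ 366 K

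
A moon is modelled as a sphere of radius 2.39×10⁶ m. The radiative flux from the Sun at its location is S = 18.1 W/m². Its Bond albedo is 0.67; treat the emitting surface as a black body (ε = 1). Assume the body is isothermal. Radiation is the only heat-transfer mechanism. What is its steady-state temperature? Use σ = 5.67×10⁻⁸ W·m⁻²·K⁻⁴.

At equilibrium, absorbed power = emitted power.
Absorbing cross-section = πr² = 1.795×10¹³ m²; emitting surface = 4πr² = 7.178×10¹³ m² (ratio 4).
(1−a)S·A_cross = εσ·A_surf·T⁴  ⇒  T⁴ = (1−a)S/(4σ).
T⁴ = 0.330·18.1/(4·5.67×10⁻⁸) = 2.634×10⁷ K⁴.
T = (2.634×10⁷)^(1/4).

T ≈ 71.6 K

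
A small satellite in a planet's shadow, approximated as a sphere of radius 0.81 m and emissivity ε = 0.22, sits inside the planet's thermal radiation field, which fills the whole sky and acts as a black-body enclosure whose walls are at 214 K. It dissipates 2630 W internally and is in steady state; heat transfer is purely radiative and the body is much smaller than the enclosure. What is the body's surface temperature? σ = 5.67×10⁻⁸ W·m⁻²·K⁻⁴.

For a small grey body in a large enclosure, net radiated power = εσA(T⁴ − T_w⁴).
Steady state: P = εσA(T⁴ − T_w⁴) with A = 4πr² = 8.245 m².
T⁴ = P/(εσA) + T_w⁴ = 2630/(0.22·5.67×10⁻⁸·8.245) + (214)⁴
    = 2.557×10¹⁰ + 2.097×10⁹ = 2.767×10¹⁰ K⁴.

T ≈ 408 K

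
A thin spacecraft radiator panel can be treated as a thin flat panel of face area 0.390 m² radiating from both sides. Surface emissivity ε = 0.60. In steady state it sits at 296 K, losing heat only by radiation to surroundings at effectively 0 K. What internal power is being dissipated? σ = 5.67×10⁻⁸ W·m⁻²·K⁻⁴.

P ≈ 204 W

Steady state: P = εσA T⁴.
A = 2·0.390 = 0.7800 m²; T⁴ = (296)⁴ = 7.677×10⁹ K⁴.
P = 0.60 × 5.67×10⁻⁸ × 0.7800 × 7.677×10⁹.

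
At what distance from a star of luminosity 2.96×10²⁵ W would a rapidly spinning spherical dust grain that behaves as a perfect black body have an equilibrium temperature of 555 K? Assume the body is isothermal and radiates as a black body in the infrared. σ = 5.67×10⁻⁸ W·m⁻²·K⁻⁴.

d ≈ 1.05×10¹⁰ m

For an isothermal black-emitting sphere, (1−a)S·πr² = σ·4πr²·T⁴ ⇒ S = 4σT⁴/(1−a).
S = 4·5.67×10⁻⁸·(555)⁴/1.00 = 21520 W/m².
Flux falls as S = L/(4πd²), so d = √(L/(4πS)) = √(2.96×10²⁵/(4π·21520)).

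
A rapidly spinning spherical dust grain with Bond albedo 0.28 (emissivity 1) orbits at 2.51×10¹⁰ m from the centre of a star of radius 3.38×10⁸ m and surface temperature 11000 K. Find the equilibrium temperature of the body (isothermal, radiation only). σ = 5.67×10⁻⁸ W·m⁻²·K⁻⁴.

The star's surface emits σT_*⁴; at distance d the flux is S = σT_*⁴(R_*/d)².
S = 5.67×10⁻⁸·(11000)⁴·(3.38×10⁸/2.51×10¹⁰)² = 1.505×10⁵ W/m².
For an isothermal sphere T⁴ = (1−a)S/(4σ) = 4.779×10¹¹ K⁴.

T ≈ 831 K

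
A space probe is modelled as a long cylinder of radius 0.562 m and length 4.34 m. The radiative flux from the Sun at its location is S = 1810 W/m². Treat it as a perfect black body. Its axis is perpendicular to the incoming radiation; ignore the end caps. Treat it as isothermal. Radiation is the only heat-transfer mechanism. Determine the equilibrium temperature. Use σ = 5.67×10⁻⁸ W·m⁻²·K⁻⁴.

At equilibrium, absorbed power = emitted power.
Absorbing cross-section = 2rL = 4.878 m²; emitting surface = 2πrL = 15.33 m² (ratio π).
S·A_cross = εσ·A_surf·T⁴  ⇒  T⁴ = S/(πσ).
T⁴ = 1.00·1810/(π·5.67×10⁻⁸) = 1.016×10¹⁰ K⁴.
T = (1.016×10¹⁰)^(1/4).

T ≈ 317 K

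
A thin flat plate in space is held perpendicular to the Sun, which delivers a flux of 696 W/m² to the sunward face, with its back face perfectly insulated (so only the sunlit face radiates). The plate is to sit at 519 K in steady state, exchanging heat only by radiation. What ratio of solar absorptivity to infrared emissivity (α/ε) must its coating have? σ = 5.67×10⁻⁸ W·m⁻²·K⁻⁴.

Balance: αS·A = εσ·1A·T⁴ ⇒ α/ε = σT⁴/S.
α/ε = 5.67×10⁻⁸·(519)⁴/696 = 5.67×10⁻⁸·7.256×10¹⁰/696.

α/ε ≈ 5.91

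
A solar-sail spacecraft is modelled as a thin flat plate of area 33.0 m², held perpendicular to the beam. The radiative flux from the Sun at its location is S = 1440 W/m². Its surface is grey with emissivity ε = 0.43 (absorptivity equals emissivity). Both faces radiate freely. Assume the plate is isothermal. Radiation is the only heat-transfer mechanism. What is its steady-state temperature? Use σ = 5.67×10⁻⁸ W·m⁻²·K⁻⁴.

At equilibrium, absorbed power = emitted power.
Absorbing cross-section = A = 33.00 m²; emitting surface = 2A = 66.00 m² (ratio 2).
εS·A_cross = εσ·A_surf·T⁴  ⇒  T⁴ = S/(2σ)   (ε cancels).
T⁴ = 1440/(2·5.67×10⁻⁸) = 1.270×10¹⁰ K⁴.
T = (1.270×10¹⁰)^(1/4).

T ≈ 336 K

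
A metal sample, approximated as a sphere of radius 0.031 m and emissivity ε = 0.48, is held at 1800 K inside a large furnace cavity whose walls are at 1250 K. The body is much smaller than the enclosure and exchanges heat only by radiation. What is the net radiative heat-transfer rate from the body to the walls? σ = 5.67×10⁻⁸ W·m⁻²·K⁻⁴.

P_net ≈ 2650 W

For a small grey body in a large enclosure: P_net = εσA(T_body⁴ − T_wall⁴).
A = 4πr² = 0.01208 m²; T_body⁴ − T_wall⁴ = 1.050×10¹³ − 2.441×10¹² = 8.056×10¹² K⁴.
|P_net| = 0.48·5.67×10⁻⁸·0.01208·8.056×10¹².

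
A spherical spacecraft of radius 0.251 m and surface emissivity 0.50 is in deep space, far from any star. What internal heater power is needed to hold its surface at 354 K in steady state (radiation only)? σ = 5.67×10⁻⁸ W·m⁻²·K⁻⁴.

P = εσ·4πr²·T⁴.
4πr² = 0.7917 m²; T⁴ = 1.570×10¹⁰ K⁴.
P = 0.50·5.67×10⁻⁸·0.7917·1.570×10¹⁰.

P ≈ 352 W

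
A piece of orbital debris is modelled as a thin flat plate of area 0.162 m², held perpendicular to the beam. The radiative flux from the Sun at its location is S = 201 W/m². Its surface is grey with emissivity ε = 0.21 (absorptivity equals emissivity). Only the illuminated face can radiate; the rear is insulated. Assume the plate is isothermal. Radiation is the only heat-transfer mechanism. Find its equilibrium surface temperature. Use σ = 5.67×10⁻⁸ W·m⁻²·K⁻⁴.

T ≈ 244 K

At equilibrium, absorbed power = emitted power.
Absorbing cross-section = A = 0.1620 m²; emitting surface = A = 0.1620 m² (ratio 1).
εS·A_cross = εσ·A_surf·T⁴  ⇒  T⁴ = S/(1σ)   (ε cancels).
T⁴ = 201/(1·5.67×10⁻⁸) = 3.545×10⁹ K⁴.
T = (3.545×10⁹)^(1/4).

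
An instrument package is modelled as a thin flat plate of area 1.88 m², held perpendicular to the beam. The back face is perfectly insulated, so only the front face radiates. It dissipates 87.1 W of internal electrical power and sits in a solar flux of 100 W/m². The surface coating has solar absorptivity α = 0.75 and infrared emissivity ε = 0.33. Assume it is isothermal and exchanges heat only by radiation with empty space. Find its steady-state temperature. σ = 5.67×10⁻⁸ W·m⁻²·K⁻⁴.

T ≈ 284 K

At steady state, absorbed solar power + internal power = radiated power.
Absorbed: α·S·A_cross = 0.75·100·1.880 = 141.0 W (cross-section A).
Total input = 141.0 + 87.1 = 228.1 W.
Radiated: εσ·A_surf·T⁴ with A_surf = A = 1.880 m².
T⁴ = 228.1/(0.33·5.67×10⁻⁸·1.880) = 6.484×10⁹ K⁴.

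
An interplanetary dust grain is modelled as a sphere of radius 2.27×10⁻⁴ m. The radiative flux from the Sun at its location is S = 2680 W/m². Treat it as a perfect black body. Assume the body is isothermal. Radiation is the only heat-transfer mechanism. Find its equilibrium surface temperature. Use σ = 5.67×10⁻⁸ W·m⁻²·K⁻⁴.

T ≈ 330 K

At equilibrium, absorbed power = emitted power.
Absorbing cross-section = πr² = 1.619×10⁻⁷ m²; emitting surface = 4πr² = 6.475×10⁻⁷ m² (ratio 4).
S·A_cross = εσ·A_surf·T⁴  ⇒  T⁴ = S/(4σ).
T⁴ = 1.00·2680/(4·5.67×10⁻⁸) = 1.182×10¹⁰ K⁴.
T = (1.182×10¹⁰)^(1/4).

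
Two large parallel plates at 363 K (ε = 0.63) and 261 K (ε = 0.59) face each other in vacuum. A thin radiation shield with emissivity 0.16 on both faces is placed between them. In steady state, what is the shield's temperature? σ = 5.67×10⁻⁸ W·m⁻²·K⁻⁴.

T_s ≈ 324 K

In steady state the net flux on the hot side equals that on the cold side.
σ(T₁⁴−T_s⁴)/D₁ = σ(T_s⁴−T₂⁴)/D₂, with D₁ = 1/ε₁+1/ε_s−1 = 6.837, D₂ = 1/ε_s+1/ε₂−1 = 6.945.
Solve for T_s⁴: T_s⁴ = (D₂·T₁⁴ + D₁·T₂⁴)/(D₁+D₂) = 1.105×10¹⁰ K⁴.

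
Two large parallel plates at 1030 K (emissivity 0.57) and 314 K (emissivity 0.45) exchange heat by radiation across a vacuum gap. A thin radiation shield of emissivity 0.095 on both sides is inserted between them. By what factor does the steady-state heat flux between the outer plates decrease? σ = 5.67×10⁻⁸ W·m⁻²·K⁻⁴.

Without shield: q₀ = σΔ(T⁴)/(1/ε₁+1/ε₂−1) with denominator 2.977.
With shield the two gaps are in series; the resistances add: (1/ε₁+1/ε_s−1)+(1/ε_s+1/ε₂−1) = 11.28+11.75 = 23.03.
Heat-flux ratio q₀/q = 23.03/2.977.

factor ≈ 7.74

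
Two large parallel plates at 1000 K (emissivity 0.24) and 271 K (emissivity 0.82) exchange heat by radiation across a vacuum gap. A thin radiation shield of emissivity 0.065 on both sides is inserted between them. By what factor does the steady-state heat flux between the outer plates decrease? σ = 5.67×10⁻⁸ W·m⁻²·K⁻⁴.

Without shield: q₀ = σΔ(T⁴)/(1/ε₁+1/ε₂−1) with denominator 4.386.
With shield the two gaps are in series; the resistances add: (1/ε₁+1/ε_s−1)+(1/ε_s+1/ε₂−1) = 18.55+15.60 = 34.16.
Heat-flux ratio q₀/q = 34.16/4.386.

factor ≈ 7.79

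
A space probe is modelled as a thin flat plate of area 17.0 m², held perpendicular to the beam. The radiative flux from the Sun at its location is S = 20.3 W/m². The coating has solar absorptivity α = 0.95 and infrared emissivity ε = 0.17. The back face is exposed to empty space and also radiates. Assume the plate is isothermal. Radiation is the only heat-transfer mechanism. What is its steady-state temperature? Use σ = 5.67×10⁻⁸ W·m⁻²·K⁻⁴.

T ≈ 178 K

At equilibrium, absorbed power = emitted power.
Absorbing cross-section = A = 17.00 m²; emitting surface = 2A = 34.00 m² (ratio 2).
αS·A_cross = εσ·A_surf·T⁴  ⇒  T⁴ = αS/(ε·2σ).
T⁴ = 0.950·20.3/(0.17·2·5.67×10⁻⁸) = 1.000×10⁹ K⁴.
T = (1.000×10⁹)^(1/4).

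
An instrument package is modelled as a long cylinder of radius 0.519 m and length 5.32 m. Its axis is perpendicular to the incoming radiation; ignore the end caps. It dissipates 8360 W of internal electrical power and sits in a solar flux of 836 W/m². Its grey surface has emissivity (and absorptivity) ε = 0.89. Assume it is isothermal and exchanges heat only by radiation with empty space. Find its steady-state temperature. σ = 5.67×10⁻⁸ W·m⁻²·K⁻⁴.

T ≈ 345 K

At steady state, absorbed solar power + internal power = radiated power.
Absorbed: α·S·A_cross = 0.89·836·5.522 = 4109 W (cross-section 2rL).
Total input = 4109 + 8360 = 12470 W.
Radiated: εσ·A_surf·T⁴ with A_surf = 2πrL = 17.35 m².
T⁴ = 12470/(0.89·5.67×10⁻⁸·17.35) = 1.424×10¹⁰ K⁴.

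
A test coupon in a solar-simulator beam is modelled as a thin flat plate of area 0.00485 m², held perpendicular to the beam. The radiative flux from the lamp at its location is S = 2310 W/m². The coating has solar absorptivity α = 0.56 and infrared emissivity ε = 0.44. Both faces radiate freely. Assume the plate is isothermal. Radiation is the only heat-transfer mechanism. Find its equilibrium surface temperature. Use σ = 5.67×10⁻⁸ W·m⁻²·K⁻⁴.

At equilibrium, absorbed power = emitted power.
Absorbing cross-section = A = 0.004850 m²; emitting surface = 2A = 0.009700 m² (ratio 2).
αS·A_cross = εσ·A_surf·T⁴  ⇒  T⁴ = αS/(ε·2σ).
T⁴ = 0.560·2310/(0.44·2·5.67×10⁻⁸) = 2.593×10¹⁰ K⁴.
T = (2.593×10¹⁰)^(1/4).

T ≈ 401 K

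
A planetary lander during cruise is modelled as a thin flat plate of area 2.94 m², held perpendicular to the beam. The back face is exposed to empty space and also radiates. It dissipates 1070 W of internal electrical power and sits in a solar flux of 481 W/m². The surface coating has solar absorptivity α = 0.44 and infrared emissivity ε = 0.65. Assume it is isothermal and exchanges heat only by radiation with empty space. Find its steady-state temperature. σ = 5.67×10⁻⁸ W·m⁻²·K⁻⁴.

T ≈ 297 K

At steady state, absorbed solar power + internal power = radiated power.
Absorbed: α·S·A_cross = 0.44·481·2.940 = 622.2 W (cross-section A).
Total input = 622.2 + 1070 = 1692 W.
Radiated: εσ·A_surf·T⁴ with A_surf = 2A = 5.880 m².
T⁴ = 1692/(0.65·5.67×10⁻⁸·5.880) = 7.809×10⁹ K⁴.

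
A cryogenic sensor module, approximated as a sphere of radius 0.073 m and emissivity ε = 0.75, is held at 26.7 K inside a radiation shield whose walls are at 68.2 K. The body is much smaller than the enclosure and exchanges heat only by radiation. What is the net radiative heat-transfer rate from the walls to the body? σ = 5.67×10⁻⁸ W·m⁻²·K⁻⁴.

For a small grey body in a large enclosure: P_net = εσA(T_body⁴ − T_wall⁴).
A = 4πr² = 0.06697 m²; T_body⁴ − T_wall⁴ = 5.082×10⁵ − 2.163×10⁷ = -2.113×10⁷ K⁴.
|P_net| = 0.75·5.67×10⁻⁸·0.06697·2.113×10⁷.

P_net ≈ 0.0602 W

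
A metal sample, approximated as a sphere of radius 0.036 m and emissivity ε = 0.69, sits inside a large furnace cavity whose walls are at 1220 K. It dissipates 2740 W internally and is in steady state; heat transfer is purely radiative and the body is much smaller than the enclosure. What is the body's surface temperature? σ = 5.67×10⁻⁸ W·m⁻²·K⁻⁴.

T ≈ 1600 K

For a small grey body in a large enclosure, net radiated power = εσA(T⁴ − T_w⁴).
Steady state: P = εσA(T⁴ − T_w⁴) with A = 4πr² = 0.01629 m².
T⁴ = P/(εσA) + T_w⁴ = 2740/(0.69·5.67×10⁻⁸·0.01629) + (1220)⁴
    = 4.300×10¹² + 2.215×10¹² = 6.516×10¹² K⁴.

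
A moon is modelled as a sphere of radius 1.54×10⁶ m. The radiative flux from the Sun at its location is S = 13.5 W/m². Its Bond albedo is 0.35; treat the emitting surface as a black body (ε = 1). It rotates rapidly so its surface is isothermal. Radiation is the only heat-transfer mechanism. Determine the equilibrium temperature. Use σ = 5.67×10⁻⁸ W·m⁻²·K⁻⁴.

At equilibrium, absorbed power = emitted power.
Absorbing cross-section = πr² = 7.451×10¹² m²; emitting surface = 4πr² = 2.980×10¹³ m² (ratio 4).
(1−a)S·A_cross = εσ·A_surf·T⁴  ⇒  T⁴ = (1−a)S/(4σ).
T⁴ = 0.650·13.5/(4·5.67×10⁻⁸) = 3.869×10⁷ K⁴.
T = (3.869×10⁷)^(1/4).

T ≈ 78.9 K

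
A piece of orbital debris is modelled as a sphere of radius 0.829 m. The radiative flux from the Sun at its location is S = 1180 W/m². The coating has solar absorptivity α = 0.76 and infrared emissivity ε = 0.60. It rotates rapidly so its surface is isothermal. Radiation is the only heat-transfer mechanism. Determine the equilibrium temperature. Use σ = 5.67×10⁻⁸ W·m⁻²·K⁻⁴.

T ≈ 285 K

At equilibrium, absorbed power = emitted power.
Absorbing cross-section = πr² = 2.159 m²; emitting surface = 4πr² = 8.636 m² (ratio 4).
αS·A_cross = εσ·A_surf·T⁴  ⇒  T⁴ = αS/(ε·4σ).
T⁴ = 0.760·1180/(0.60·4·5.67×10⁻⁸) = 6.590×10⁹ K⁴.
T = (6.590×10⁹)^(1/4).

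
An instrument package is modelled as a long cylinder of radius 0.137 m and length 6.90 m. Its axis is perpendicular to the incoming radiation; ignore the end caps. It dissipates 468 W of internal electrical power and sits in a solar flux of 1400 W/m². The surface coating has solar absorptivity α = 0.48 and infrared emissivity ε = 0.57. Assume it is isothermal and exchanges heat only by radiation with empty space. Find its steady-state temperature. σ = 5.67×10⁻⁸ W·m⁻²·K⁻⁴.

At steady state, absorbed solar power + internal power = radiated power.
Absorbed: α·S·A_cross = 0.48·1400·1.891 = 1270 W (cross-section 2rL).
Total input = 1270 + 468 = 1738 W.
Radiated: εσ·A_surf·T⁴ with A_surf = 2πrL = 5.939 m².
T⁴ = 1738/(0.57·5.67×10⁻⁸·5.939) = 9.057×10⁹ K⁴.

T ≈ 308 K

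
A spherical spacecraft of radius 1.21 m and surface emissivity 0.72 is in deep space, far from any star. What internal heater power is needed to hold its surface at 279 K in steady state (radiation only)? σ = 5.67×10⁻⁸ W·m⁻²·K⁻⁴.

P ≈ 4550 W

P = εσ·4πr²·T⁴.
4πr² = 18.40 m²; T⁴ = 6.059×10⁹ K⁴.
P = 0.72·5.67×10⁻⁸·18.40·6.059×10⁹.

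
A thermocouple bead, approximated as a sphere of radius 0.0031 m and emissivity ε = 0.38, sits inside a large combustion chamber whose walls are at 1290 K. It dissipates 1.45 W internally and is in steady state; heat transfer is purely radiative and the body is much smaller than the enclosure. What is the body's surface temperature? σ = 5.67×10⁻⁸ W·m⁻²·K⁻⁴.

T ≈ 1350 K

For a small grey body in a large enclosure, net radiated power = εσA(T⁴ − T_w⁴).
Steady state: P = εσA(T⁴ − T_w⁴) with A = 4πr² = 1.208×10⁻⁴ m².
T⁴ = P/(εσA) + T_w⁴ = 1.45/(0.38·5.67×10⁻⁸·1.208×10⁻⁴) + (1290)⁴
    = 5.573×10¹¹ + 2.769×10¹² = 3.327×10¹² K⁴.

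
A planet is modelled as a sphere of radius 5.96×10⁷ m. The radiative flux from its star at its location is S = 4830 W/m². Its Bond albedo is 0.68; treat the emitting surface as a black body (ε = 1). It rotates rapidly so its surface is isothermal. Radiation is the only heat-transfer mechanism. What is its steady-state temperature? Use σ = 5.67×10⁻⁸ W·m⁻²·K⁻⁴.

At equilibrium, absorbed power = emitted power.
Absorbing cross-section = πr² = 1.116×10¹⁶ m²; emitting surface = 4πr² = 4.464×10¹⁶ m² (ratio 4).
(1−a)S·A_cross = εσ·A_surf·T⁴  ⇒  T⁴ = (1−a)S/(4σ).
T⁴ = 0.320·4830/(4·5.67×10⁻⁸) = 6.815×10⁹ K⁴.
T = (6.815×10⁹)^(1/4).

T ≈ 287 K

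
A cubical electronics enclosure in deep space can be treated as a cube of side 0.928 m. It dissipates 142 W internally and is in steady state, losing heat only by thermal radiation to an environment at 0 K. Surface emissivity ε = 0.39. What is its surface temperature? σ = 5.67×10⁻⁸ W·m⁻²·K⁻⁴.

Steady state: internal power = radiated power, P = εσA T⁴.
Radiating area A = 6L² = 5.167 m².
T⁴ = P/(εσA) = 142/(0.39·5.67×10⁻⁸·5.167) = 1.243×10⁹ K⁴.
T = (1.243×10⁹)^(1/4).

T ≈ 188 K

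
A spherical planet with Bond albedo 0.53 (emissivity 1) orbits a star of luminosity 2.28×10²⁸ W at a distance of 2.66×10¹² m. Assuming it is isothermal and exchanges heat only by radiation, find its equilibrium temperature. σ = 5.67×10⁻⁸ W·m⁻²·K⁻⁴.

T ≈ 152 K

First find the stellar flux at distance d: S = L/(4πd²) = 2.28×10²⁸/(4π·(2.66×10¹²)²) = 256.4 W/m².
For an isothermal sphere, absorbed (1−a)S·πr² = emitted σ·4πr²·T⁴, so T⁴ = (1−a)S/(4σ).
T⁴ = 0.470·256.4/(4·5.67×10⁻⁸) = 5.314×10⁸ K⁴.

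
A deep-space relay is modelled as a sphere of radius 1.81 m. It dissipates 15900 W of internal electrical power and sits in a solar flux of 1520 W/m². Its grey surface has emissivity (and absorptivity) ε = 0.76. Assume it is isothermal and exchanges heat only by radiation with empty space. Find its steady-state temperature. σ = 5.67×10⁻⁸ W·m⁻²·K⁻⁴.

At steady state, absorbed solar power + internal power = radiated power.
Absorbed: α·S·A_cross = 0.76·1520·10.29 = 11890 W (cross-section πr²).
Total input = 11890 + 15900 = 27790 W.
Radiated: εσ·A_surf·T⁴ with A_surf = 4πr² = 41.17 m².
T⁴ = 27790/(0.76·5.67×10⁻⁸·41.17) = 1.566×10¹⁰ K⁴.

T ≈ 354 K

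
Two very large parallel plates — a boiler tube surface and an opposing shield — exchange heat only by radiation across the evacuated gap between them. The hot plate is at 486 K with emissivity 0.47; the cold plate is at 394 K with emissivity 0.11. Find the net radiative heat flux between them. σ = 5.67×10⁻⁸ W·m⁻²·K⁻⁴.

For two infinite grey parallel plates, q = σ(T₁⁴ − T₂⁴)/(1/ε₁ + 1/ε₂ − 1).
T₁⁴ − T₂⁴ = 5.579×10¹⁰ − 2.410×10¹⁰ = 3.169×10¹⁰ K⁴.
1/ε₁ + 1/ε₂ − 1 = 2.128 + 9.091 − 1 = 10.22.
q = 5.67×10⁻⁸ × 3.169×10¹⁰ / 10.22.

q ≈ 176 W/m²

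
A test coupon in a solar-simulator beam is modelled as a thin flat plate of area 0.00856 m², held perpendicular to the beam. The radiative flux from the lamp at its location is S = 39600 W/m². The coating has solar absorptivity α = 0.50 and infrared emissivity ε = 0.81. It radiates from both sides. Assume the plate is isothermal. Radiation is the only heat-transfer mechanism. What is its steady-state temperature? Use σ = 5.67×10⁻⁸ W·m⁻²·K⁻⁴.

At equilibrium, absorbed power = emitted power.
Absorbing cross-section = A = 0.008560 m²; emitting surface = 2A = 0.01712 m² (ratio 2).
αS·A_cross = εσ·A_surf·T⁴  ⇒  T⁴ = αS/(ε·2σ).
T⁴ = 0.500·39600/(0.81·2·5.67×10⁻⁸) = 2.156×10¹¹ K⁴.
T = (2.156×10¹¹)^(1/4).

T ≈ 681 K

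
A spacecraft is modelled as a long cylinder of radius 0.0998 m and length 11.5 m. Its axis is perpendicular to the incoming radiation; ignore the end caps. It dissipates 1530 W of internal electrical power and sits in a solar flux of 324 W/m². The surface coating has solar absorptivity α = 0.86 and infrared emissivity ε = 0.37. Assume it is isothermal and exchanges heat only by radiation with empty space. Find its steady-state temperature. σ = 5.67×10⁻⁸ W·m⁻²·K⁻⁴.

T ≈ 346 K

At steady state, absorbed solar power + internal power = radiated power.
Absorbed: α·S·A_cross = 0.86·324·2.295 = 639.6 W (cross-section 2rL).
Total input = 639.6 + 1530 = 2170 W.
Radiated: εσ·A_surf·T⁴ with A_surf = 2πrL = 7.211 m².
T⁴ = 2170/(0.37·5.67×10⁻⁸·7.211) = 1.434×10¹⁰ K⁴.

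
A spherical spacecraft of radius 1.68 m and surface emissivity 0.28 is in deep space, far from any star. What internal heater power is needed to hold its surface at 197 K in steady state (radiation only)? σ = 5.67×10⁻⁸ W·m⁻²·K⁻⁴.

P = εσ·4πr²·T⁴.
4πr² = 35.47 m²; T⁴ = 1.506×10⁹ K⁴.
P = 0.28·5.67×10⁻⁸·35.47·1.506×10⁹.

P ≈ 848 W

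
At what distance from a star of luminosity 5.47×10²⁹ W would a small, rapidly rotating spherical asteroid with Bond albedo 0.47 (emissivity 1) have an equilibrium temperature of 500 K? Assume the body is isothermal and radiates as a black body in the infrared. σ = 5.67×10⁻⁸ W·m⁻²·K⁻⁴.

d ≈ 1.28×10¹² m

For an isothermal black-emitting sphere, (1−a)S·πr² = σ·4πr²·T⁴ ⇒ S = 4σT⁴/(1−a).
S = 4·5.67×10⁻⁸·(500)⁴/0.530 = 26750 W/m².
Flux falls as S = L/(4πd²), so d = √(L/(4πS)) = √(5.47×10²⁹/(4π·26750)).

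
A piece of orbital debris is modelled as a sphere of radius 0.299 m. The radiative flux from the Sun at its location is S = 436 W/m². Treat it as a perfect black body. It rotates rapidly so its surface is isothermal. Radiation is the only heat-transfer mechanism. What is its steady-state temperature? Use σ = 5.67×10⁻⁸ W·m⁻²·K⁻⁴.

T ≈ 209 K

At equilibrium, absorbed power = emitted power.
Absorbing cross-section = πr² = 0.2809 m²; emitting surface = 4πr² = 1.123 m² (ratio 4).
S·A_cross = εσ·A_surf·T⁴  ⇒  T⁴ = S/(4σ).
T⁴ = 1.00·436/(4·5.67×10⁻⁸) = 1.922×10⁹ K⁴.
T = (1.922×10⁹)^(1/4).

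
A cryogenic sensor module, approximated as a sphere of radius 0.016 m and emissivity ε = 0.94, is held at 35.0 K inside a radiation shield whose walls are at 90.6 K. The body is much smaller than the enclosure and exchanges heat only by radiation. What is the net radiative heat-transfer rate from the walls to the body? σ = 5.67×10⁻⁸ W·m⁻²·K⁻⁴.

P_net ≈ 0.0113 W

For a small grey body in a large enclosure: P_net = εσA(T_body⁴ − T_wall⁴).
A = 4πr² = 0.003217 m²; T_body⁴ − T_wall⁴ = 1.501×10⁶ − 6.738×10⁷ = -6.588×10⁷ K⁴.
|P_net| = 0.94·5.67×10⁻⁸·0.003217·6.588×10⁷.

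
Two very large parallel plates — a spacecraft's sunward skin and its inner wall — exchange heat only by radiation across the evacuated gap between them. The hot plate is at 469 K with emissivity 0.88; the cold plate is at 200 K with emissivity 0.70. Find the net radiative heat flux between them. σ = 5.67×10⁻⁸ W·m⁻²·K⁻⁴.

q ≈ 1700 W/m²

For two infinite grey parallel plates, q = σ(T₁⁴ − T₂⁴)/(1/ε₁ + 1/ε₂ − 1).
T₁⁴ − T₂⁴ = 4.838×10¹⁰ − 1.600×10⁹ = 4.678×10¹⁰ K⁴.
1/ε₁ + 1/ε₂ − 1 = 1.136 + 1.429 − 1 = 1.565.
q = 5.67×10⁻⁸ × 4.678×10¹⁰ / 1.565.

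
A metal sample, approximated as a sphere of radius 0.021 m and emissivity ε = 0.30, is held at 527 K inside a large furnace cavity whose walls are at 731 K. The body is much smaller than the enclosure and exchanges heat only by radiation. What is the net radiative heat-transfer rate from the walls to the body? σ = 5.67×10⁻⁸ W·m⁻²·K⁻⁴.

P_net ≈ 19.6 W

For a small grey body in a large enclosure: P_net = εσA(T_body⁴ − T_wall⁴).
A = 4πr² = 0.005542 m²; T_body⁴ − T_wall⁴ = 7.713×10¹⁰ − 2.855×10¹¹ = -2.084×10¹¹ K⁴.
|P_net| = 0.30·5.67×10⁻⁸·0.005542·2.084×10¹¹.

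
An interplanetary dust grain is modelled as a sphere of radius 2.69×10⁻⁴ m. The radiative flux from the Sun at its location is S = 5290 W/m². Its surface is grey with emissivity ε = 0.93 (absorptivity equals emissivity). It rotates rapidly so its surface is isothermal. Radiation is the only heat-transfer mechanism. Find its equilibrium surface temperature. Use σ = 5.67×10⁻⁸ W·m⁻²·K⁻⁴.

T ≈ 391 K

At equilibrium, absorbed power = emitted power.
Absorbing cross-section = πr² = 2.273×10⁻⁷ m²; emitting surface = 4πr² = 9.093×10⁻⁷ m² (ratio 4).
εS·A_cross = εσ·A_surf·T⁴  ⇒  T⁴ = S/(4σ)   (ε cancels).
T⁴ = 5290/(4·5.67×10⁻⁸) = 2.332×10¹⁰ K⁴.
T = (2.332×10¹⁰)^(1/4).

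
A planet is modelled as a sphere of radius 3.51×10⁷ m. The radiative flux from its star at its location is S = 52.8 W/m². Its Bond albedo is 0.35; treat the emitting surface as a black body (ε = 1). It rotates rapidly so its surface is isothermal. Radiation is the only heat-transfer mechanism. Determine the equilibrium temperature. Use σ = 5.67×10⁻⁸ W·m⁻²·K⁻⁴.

T ≈ 111 K

At equilibrium, absorbed power = emitted power.
Absorbing cross-section = πr² = 3.870×10¹⁵ m²; emitting surface = 4πr² = 1.548×10¹⁶ m² (ratio 4).
(1−a)S·A_cross = εσ·A_surf·T⁴  ⇒  T⁴ = (1−a)S/(4σ).
T⁴ = 0.650·52.8/(4·5.67×10⁻⁸) = 1.513×10⁸ K⁴.
T = (1.513×10⁸)^(1/4).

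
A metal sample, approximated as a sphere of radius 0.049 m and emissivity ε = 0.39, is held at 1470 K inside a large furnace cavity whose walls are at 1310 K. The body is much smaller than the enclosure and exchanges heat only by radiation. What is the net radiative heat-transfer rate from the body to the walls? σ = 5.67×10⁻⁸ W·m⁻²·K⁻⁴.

P_net ≈ 1150 W

For a small grey body in a large enclosure: P_net = εσA(T_body⁴ − T_wall⁴).
A = 4πr² = 0.03017 m²; T_body⁴ − T_wall⁴ = 4.669×10¹² − 2.945×10¹² = 1.724×10¹² K⁴.
|P_net| = 0.39·5.67×10⁻⁸·0.03017·1.724×10¹².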